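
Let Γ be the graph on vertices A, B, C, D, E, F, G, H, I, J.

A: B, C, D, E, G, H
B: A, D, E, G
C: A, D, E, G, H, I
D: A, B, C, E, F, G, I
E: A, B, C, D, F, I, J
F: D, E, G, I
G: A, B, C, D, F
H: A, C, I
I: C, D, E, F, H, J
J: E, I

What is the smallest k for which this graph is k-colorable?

4

C, D, E, I are mutually adjacent (a clique of size 4), so at least 4 colors are needed.
4 colors suffice: A=yellow, B=green, C=green, D=red, E=blue, F=green, G=blue, H=red, I=yellow, J=red. Every edge joins two different colors.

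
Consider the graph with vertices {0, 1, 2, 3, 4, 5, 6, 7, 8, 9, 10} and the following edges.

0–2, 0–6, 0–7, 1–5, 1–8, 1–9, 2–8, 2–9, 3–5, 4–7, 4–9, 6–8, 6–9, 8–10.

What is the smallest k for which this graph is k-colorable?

The cycle 0-6-9-4-7-0 has odd length 5, so it cannot be 2-colored; at least 3 colors are needed.
A valid assignment using 3 colors: 0=a, 1=b, 2=b, 3=b, 4=b, 5=a, 6=b, 7=c, 8=a, 9=a, 10=b. Every edge joins two different colors.

3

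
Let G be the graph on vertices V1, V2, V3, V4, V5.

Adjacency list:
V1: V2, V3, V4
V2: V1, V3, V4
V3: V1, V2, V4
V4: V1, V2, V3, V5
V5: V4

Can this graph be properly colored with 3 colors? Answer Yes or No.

No

V1, V2, V3, V4 form a clique, so at least 4 colors are needed.
So 3 colors are not enough.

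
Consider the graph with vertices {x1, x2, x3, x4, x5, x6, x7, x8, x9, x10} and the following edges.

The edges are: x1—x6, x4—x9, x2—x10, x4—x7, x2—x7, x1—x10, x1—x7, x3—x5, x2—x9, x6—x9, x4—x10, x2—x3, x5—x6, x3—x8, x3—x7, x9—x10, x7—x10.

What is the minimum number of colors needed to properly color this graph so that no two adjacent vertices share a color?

x2, x9, x10 form a triangle, so at least 3 colors are needed.
3 colors suffice: color 1 → {x3, x6, x10}; color 2 → {x5, x7, x8, x9}; color 3 → {x1, x2, x4}. No two adjacent vertices share a color.

3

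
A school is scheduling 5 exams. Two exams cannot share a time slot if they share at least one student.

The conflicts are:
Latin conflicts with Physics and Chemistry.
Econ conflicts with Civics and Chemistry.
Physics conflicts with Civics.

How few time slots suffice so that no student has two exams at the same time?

3

The cycle Econ-Civics-Physics-Latin-Chemistry-Econ has odd length 5, so it cannot be 2-colored; at least 3 time slots are needed.
Using 3 time slots: Latin=2, Econ=3, Physics=1, Civics=2, Chemistry=1. Each listed conflict is separated.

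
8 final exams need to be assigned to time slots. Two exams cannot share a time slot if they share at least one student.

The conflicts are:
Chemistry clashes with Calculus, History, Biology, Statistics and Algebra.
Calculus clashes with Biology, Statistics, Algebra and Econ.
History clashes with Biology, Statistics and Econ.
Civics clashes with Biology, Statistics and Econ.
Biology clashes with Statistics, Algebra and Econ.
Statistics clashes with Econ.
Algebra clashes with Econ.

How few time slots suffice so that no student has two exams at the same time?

4

Chemistry, Calculus, Biology, Algebra are mutually in conflict, so at least 4 time slots are needed.
4 time slots suffice: time slot 1 → {Biology}; time slot 2 → {Chemistry, Econ}; time slot 3 → {Statistics, Algebra}; time slot 4 → {Calculus, History, Civics}. Each listed conflict is separated.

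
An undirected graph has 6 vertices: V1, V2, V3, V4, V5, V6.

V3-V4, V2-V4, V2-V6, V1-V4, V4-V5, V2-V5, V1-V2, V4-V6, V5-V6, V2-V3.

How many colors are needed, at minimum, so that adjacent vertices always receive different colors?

V2, V4, V5, V6 are mutually adjacent (a clique of size 4), so at least 4 colors are needed.
4 colors suffice: color 1 → {V2}; color 2 → {V4}; color 3 → {V1, V3, V5}; color 4 → {V6}. No two adjacent vertices share a color.

4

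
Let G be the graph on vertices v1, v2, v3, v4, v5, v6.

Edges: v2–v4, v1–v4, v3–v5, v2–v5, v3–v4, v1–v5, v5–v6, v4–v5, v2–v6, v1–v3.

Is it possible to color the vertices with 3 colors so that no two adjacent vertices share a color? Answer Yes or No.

No

v1, v3, v4, v5 are mutually adjacent (a clique of size 4), so at least 4 colors are needed.
So 3 colors are not enough.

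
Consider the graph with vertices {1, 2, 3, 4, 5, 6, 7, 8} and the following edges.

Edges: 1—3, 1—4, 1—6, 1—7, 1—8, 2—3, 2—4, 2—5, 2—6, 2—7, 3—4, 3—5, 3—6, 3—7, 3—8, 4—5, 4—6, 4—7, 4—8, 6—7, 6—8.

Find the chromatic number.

5

1, 3, 4, 6, 7 are mutually adjacent (a clique of size 5), so at least 5 colors are needed.
A valid assignment using 5 colors: 1=d, 2=d, 3=b, 4=a, 5=c, 6=c, 7=e, 8=e. No two adjacent vertices share a color.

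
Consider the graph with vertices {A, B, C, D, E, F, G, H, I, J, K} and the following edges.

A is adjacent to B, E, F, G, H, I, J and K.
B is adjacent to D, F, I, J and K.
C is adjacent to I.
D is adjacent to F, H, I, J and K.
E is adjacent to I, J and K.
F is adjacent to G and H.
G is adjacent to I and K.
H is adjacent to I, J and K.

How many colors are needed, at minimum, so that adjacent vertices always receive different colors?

3

A, F, G form a triangle, so at least 3 colors are needed.
3 colors suffice: color 1 → {A, C, D}; color 2 → {F, I, J, K}; color 3 → {B, E, G, H}. No two adjacent vertices share a color.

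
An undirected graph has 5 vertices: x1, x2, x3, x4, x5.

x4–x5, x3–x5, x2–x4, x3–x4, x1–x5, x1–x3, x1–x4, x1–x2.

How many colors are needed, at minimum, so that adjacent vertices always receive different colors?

4

x1, x3, x4, x5 are pairwise adjacent (a clique of size 4), so at least 4 colors are needed.
4 colors suffice: color R → {x1}; color B → {x4}; color G → {x2, x5}; color Y → {x3}. No two adjacent vertices share a color.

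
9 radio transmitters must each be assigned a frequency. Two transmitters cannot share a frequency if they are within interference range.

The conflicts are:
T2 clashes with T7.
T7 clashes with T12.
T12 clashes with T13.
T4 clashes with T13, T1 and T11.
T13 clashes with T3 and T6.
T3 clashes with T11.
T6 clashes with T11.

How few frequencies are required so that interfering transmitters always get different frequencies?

2

T4 and T13 conflict, so at least 2 frequencies are needed.
A valid assignment using 2 frequencies: T2=2, T7=1, T12=2, T4=2, T13=1, T3=2, T6=2, T1=1, T11=1. Each listed conflict is separated.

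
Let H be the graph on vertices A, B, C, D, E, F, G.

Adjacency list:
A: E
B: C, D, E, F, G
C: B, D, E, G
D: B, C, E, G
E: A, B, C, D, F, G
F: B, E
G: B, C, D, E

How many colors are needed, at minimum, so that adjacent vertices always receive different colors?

B, C, D, E, G form a clique, so at least 5 colors are needed.
A valid assignment using 5 colors: A=blue, B=blue, C=green, D=purple, E=red, F=green, G=yellow. Each edge has distinct colors on its endpoints.

5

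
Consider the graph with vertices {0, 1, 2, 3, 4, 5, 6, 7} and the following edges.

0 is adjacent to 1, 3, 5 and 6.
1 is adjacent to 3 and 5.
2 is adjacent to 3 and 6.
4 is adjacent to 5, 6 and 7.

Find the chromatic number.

3

0, 1, 5 are mutually adjacent, so at least 3 colors are needed.
One proper 3-coloring: 0=red, 1=green, 2=red, 3=blue, 4=red, 5=blue, 6=blue, 7=blue. Every edge joins two different colors.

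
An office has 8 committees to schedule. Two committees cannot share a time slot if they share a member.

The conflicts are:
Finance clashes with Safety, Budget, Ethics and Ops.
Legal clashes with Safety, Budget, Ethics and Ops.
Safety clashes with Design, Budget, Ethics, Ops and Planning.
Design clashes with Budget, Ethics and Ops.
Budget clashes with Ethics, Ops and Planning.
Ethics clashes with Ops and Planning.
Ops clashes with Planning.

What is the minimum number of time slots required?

Finance, Safety, Budget, Ethics, Ops are mutually in conflict, so at least 5 time slots are needed.
5 time slots suffice: time slot 1 → {Budget}; time slot 2 → {Safety}; time slot 3 → {Ops}; time slot 4 → {Ethics}; time slot 5 → {Finance, Legal, Design, Planning}. Every pair that conflicts lands in different time slots.

5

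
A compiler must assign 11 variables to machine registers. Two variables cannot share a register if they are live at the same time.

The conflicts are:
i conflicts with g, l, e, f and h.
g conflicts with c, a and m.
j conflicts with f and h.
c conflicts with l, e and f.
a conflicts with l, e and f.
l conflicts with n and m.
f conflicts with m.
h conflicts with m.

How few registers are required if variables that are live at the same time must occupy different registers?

2

a and l conflict, so at least 2 registers are needed.
2 registers suffice: register 1 → {g, l, e, f, h}; register 2 → {i, j, c, a, n, m}. Every pair that conflicts lands in different registers.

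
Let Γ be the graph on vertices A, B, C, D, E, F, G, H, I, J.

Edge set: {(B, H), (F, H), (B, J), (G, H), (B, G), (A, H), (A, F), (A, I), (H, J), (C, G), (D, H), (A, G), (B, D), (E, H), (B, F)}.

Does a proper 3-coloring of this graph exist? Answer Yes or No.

The chromatic number is 3. A, F, H form a triangle, so at least 3 colors are needed.
3 colors suffice: color 1 → {C, H, I}; color 2 → {A, B, E}; color 3 → {D, F, G, J}.
That is already a proper 3-coloring.

Yes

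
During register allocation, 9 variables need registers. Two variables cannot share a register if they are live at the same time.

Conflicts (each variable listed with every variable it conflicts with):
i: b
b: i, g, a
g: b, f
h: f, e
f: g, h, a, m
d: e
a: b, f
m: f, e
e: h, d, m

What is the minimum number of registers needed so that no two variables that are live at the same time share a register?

g and f conflict, so at least 2 registers are needed.
2 registers suffice: register 1 → {b, f, e}; register 2 → {i, g, h, d, a, m}. No two conflicting variables share a register.

2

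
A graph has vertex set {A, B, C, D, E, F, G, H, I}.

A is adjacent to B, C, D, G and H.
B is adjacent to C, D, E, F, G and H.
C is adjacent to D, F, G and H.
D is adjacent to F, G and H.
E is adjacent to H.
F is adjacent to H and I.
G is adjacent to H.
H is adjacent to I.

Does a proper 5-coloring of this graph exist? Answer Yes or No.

No

A, B, C, D, G, H form a clique, so at least 6 colors are needed.
So 5 colors are not enough.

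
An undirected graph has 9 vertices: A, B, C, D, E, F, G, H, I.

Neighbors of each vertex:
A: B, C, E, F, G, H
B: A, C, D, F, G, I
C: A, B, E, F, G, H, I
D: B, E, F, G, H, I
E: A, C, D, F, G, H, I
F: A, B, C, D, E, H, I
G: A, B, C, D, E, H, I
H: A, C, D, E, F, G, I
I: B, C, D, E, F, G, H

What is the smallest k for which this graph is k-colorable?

A, C, E, F, H form a clique, so at least 5 colors are needed.
5 colors suffice: color 1 → {C, D}; color 2 → {F, G}; color 3 → {B, E}; color 4 → {A, I}; color 5 → {H}. Every edge joins two different colors.

5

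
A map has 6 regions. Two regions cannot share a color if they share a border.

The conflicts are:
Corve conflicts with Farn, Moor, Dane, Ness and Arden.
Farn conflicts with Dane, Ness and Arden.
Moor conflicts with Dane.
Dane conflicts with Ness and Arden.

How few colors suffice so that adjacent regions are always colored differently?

4

Corve, Farn, Dane, Arden are mutually in conflict, so at least 4 colors are needed.
4 colors suffice: Corve=2, Farn=3, Moor=3, Dane=1, Ness=4, Arden=4. No two conflicting regions share a color.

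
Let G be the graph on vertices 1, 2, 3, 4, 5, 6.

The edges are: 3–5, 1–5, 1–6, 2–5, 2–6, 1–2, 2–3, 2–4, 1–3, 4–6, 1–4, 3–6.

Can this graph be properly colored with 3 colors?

1, 2, 3, 5 are pairwise adjacent (a clique of size 4), so at least 4 colors are needed.
So 3 colors are not enough.

No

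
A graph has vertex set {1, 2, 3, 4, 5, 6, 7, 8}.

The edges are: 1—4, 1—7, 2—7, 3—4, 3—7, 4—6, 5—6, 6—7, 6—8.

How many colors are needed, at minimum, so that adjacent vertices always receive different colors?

2 and 7 are adjacent, so at least 2 colors are needed.
One proper 2-coloring: 1=blue, 2=blue, 3=blue, 4=red, 5=red, 6=blue, 7=red, 8=red. No two adjacent vertices share a color.

2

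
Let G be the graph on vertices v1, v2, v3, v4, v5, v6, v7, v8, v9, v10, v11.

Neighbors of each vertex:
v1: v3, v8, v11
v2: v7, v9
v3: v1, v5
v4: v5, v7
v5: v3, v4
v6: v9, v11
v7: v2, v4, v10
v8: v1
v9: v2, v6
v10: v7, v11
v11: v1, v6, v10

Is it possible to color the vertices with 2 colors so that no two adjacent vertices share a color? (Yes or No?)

No

The cycle v5-v4-v7-v10-v11-v1-v3-v5 has odd length 7, so it cannot be 2-colored; at least 3 colors are needed.
So 2 colors are not enough.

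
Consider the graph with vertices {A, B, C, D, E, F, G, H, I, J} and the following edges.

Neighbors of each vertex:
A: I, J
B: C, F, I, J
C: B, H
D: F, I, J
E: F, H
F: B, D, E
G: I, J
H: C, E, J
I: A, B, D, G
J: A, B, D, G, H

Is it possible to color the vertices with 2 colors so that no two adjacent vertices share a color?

No

The cycle E-F-B-J-H-E has odd length 5, so it cannot be 2-colored; at least 3 colors are needed.
So 2 colors are not enough.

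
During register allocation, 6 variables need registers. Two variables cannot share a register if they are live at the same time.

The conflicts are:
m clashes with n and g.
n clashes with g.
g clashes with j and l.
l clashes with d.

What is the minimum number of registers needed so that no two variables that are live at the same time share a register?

m, n, g pairwise conflict, so at least 3 registers are needed.
Using 3 registers: m=2, n=3, g=1, j=2, l=2, d=1. Every pair that conflicts lands in different registers.

3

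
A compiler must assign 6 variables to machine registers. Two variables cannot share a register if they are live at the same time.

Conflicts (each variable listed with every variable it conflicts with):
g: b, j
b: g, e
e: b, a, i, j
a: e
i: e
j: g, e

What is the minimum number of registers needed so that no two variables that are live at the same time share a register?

b and e conflict, so at least 2 registers are needed.
2 registers suffice: register 1 → {g, e}; register 2 → {b, a, i, j}. No two conflicting variables share a register.

2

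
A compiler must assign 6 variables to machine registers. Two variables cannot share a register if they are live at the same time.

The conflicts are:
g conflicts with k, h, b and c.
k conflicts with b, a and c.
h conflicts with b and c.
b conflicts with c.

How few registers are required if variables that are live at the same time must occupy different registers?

g, k, b, c all conflict with each other, so at least 4 registers are needed.
A valid assignment using 4 registers: g=3, k=1, h=1, b=4, a=2, c=2. No two conflicting variables share a register.

4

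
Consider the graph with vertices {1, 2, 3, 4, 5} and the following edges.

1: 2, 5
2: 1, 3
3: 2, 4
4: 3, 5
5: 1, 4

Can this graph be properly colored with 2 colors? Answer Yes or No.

The cycle 4-3-2-1-5-4 has odd length 5, so it cannot be 2-colored; at least 3 colors are needed.
So 2 colors are not enough.

No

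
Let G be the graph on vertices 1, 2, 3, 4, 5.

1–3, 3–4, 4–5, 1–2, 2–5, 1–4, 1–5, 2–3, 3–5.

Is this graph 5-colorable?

The chromatic number is 4. 1, 2, 3, 5 form a clique, so at least 4 colors are needed.
One proper 4-coloring: 1=blue, 2=yellow, 3=red, 4=yellow, 5=green.
Since 5 ≥ 4, a proper 5-coloring certainly exists.

Yes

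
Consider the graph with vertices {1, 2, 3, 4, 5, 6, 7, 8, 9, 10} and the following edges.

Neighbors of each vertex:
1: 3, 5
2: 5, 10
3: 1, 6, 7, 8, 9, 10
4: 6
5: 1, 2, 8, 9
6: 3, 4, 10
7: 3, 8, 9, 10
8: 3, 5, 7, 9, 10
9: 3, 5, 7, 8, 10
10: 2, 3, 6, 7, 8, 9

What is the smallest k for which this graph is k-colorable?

3, 7, 8, 9, 10 form a clique, so at least 5 colors are needed.
5 colors suffice: color a → {4, 5, 10}; color b → {2, 3}; color c → {1, 6, 8}; color d → {9}; color e → {7}. No two adjacent vertices share a color.

5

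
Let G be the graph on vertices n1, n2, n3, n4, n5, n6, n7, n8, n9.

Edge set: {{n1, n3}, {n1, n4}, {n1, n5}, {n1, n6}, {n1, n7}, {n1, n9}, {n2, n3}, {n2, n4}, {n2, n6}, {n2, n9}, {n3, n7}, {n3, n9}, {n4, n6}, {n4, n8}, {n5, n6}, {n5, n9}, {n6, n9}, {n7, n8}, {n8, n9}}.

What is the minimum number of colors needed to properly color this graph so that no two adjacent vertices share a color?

4

n1, n5, n6, n9 are pairwise adjacent (a clique of size 4), so at least 4 colors are needed.
4 colors suffice: color 1 → {n4, n7, n9}; color 2 → {n1, n2, n8}; color 3 → {n3, n6}; color 4 → {n5}. Each edge has distinct colors on its endpoints.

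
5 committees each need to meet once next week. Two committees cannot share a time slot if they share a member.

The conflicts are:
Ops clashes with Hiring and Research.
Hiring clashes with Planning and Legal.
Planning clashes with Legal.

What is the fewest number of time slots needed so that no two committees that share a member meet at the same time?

3

Hiring, Planning, Legal are mutually in conflict, so at least 3 time slots are needed.
3 time slots suffice: time slot 1 → {Hiring, Research}; time slot 2 → {Ops, Planning}; time slot 3 → {Legal}. Every pair that conflicts lands in different time slots.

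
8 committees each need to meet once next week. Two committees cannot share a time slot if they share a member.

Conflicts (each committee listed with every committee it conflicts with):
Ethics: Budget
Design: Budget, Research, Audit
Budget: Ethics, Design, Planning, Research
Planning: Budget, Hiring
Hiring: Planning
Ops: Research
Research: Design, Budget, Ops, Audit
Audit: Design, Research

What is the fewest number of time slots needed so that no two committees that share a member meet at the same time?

3

Design, Budget, Research are mutually in conflict, so at least 3 time slots are needed.
A valid assignment using 3 time slots: Ethics=2, Design=3, Budget=1, Planning=2, Hiring=1, Ops=1, Research=2, Audit=1. No two conflicting committees share a time slot.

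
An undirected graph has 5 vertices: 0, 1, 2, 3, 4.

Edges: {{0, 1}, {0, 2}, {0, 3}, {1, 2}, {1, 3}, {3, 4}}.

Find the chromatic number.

3

0, 1, 3 form a triangle, so at least 3 colors are needed.
One proper 3-coloring: 0=green, 1=blue, 2=red, 3=red, 4=blue. Each edge has distinct colors on its endpoints.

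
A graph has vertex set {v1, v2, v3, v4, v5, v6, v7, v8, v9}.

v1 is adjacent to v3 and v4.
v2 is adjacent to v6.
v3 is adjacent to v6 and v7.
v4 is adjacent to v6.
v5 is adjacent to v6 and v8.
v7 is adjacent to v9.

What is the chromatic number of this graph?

v5 and v6 are adjacent, so at least 2 colors are needed.
2 colors suffice: color red → {v1, v6, v7, v8}; color blue → {v2, v3, v4, v5, v9}. Each edge has distinct colors on its endpoints.

2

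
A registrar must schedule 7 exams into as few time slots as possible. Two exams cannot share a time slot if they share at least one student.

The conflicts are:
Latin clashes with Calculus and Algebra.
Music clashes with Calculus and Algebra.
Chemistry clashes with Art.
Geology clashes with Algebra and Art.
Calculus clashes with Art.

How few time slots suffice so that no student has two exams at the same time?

The cycle Algebra-Geology-Art-Calculus-Latin-Algebra has odd length 5, so it cannot be 2-colored; at least 3 time slots are needed.
3 time slots suffice: time slot 1 → {Algebra, Art}; time slot 2 → {Chemistry, Geology, Calculus}; time slot 3 → {Latin, Music}. Every pair that conflicts lands in different time slots.

3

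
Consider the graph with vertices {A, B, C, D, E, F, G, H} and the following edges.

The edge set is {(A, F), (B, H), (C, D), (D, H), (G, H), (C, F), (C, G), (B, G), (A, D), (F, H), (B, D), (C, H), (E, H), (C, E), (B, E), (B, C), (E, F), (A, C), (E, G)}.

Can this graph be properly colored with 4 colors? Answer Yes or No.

B, C, E, G, H form a clique, so at least 5 colors are needed.
So 4 colors are not enough.

No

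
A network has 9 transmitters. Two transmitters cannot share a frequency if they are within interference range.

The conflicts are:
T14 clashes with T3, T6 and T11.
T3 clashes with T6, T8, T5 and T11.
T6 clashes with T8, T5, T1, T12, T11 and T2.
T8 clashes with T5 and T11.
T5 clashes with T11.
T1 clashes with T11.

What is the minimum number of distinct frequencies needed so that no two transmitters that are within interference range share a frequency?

T3, T6, T8, T5, T11 all conflict with each other, so at least 5 frequencies are needed.
5 frequencies suffice: T14=4, T3=3, T6=1, T8=5, T5=4, T1=3, T12=2, T11=2, T2=2. Each listed conflict is separated.

5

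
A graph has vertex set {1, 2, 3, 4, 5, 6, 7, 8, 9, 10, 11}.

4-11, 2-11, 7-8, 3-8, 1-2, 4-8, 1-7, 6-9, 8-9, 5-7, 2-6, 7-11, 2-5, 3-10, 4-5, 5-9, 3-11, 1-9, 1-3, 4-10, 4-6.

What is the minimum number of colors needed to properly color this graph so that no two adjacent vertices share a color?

2

2 and 5 are adjacent, so at least 2 colors are needed.
2 colors suffice: color a → {2, 3, 4, 7, 9}; color b → {1, 5, 6, 8, 10, 11}. Each edge has distinct colors on its endpoints.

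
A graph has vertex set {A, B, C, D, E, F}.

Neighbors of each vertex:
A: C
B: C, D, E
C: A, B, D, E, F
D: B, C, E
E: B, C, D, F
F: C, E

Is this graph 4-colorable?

The chromatic number is 4. B, C, D, E form a clique, so at least 4 colors are needed.
A valid assignment using 4 colors: A=blue, B=green, C=red, D=yellow, E=blue, F=green.
That is already a proper 4-coloring.

Yes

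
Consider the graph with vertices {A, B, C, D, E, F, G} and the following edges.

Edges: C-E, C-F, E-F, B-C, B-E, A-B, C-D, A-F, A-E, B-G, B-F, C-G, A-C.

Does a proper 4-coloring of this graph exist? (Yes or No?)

A, B, C, E, F are pairwise adjacent (a clique of size 5), so at least 5 colors are needed.
So 4 colors are not enough.

No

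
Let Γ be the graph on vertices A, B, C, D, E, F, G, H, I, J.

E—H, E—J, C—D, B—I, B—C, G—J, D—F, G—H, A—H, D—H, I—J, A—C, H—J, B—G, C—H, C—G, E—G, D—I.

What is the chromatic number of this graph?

4

E, G, H, J form a clique, so at least 4 colors are needed.
4 colors suffice: A=2, B=1, C=3, D=2, E=4, F=1, G=2, H=1, I=4, J=3. Every edge joins two different colors.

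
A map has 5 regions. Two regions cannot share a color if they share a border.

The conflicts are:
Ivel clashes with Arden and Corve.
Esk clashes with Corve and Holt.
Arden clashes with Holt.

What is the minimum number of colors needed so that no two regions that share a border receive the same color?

The cycle Arden-Holt-Esk-Corve-Ivel-Arden has odd length 5, so it cannot be 2-colored; at least 3 colors are needed.
One proper 3-coloring: Ivel=2, Esk=1, Arden=1, Corve=3, Holt=2. No two conflicting regions share a color.

3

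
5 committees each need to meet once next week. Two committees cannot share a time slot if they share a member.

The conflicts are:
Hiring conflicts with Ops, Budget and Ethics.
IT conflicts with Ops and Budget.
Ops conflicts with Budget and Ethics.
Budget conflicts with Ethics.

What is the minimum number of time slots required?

4

Hiring, Ops, Budget, Ethics pairwise conflict, so at least 4 time slots are needed.
A valid assignment using 4 time slots: Hiring=4, IT=3, Ops=1, Budget=2, Ethics=3. Every pair that conflicts lands in different time slots.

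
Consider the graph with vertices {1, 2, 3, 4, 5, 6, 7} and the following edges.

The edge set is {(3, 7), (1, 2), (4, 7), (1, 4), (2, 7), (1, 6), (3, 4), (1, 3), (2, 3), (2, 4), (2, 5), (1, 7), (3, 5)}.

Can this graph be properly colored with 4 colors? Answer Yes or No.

No

1, 2, 3, 4, 7 are pairwise adjacent (a clique of size 5), so at least 5 colors are needed.
So 4 colors are not enough.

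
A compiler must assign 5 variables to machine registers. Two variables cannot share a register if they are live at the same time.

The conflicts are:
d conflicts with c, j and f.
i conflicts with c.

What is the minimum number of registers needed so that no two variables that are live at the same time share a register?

2

d and c conflict, so at least 2 registers are needed.
Using 2 registers: d=1, i=1, c=2, j=2, f=2. Every pair that conflicts lands in different registers.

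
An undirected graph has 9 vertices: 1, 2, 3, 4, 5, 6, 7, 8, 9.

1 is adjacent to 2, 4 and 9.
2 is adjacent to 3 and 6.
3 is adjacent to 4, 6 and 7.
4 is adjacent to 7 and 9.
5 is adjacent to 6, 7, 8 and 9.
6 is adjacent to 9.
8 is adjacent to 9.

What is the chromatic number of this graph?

2, 3, 6 are pairwise adjacent, so at least 3 colors are needed.
A valid assignment using 3 colors: 1=c, 2=a, 3=c, 4=b, 5=c, 6=b, 7=a, 8=b, 9=a. Every edge joins two different colors.

3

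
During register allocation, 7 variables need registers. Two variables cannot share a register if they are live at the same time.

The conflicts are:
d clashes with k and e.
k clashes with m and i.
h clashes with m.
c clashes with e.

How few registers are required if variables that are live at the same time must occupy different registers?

h and m conflict, so at least 2 registers are needed.
2 registers suffice: register 1 → {k, h, e}; register 2 → {d, m, c, i}. No two conflicting variables share a register.

2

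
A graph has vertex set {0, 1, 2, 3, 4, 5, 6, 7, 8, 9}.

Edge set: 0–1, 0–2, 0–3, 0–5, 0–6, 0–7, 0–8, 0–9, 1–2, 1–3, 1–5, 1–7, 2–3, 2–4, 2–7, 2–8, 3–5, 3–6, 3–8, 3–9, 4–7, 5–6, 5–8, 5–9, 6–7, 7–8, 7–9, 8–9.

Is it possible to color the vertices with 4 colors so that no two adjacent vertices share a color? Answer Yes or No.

No

0, 3, 5, 8, 9 form a clique, so at least 5 colors are needed.
So 4 colors are not enough.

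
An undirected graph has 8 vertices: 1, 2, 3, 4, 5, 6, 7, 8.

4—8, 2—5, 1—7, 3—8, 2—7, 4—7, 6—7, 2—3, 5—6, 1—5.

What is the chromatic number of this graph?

The cycle 2-7-4-8-3-2 has odd length 5, so it cannot be 2-colored; at least 3 colors are needed.
3 colors suffice: color red → {3, 5, 7}; color blue → {1, 2, 4, 6}; color green → {8}. Each edge has distinct colors on its endpoints.

3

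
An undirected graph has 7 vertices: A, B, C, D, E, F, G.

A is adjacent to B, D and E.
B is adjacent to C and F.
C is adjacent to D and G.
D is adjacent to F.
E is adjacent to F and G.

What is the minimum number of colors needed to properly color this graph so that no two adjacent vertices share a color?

The cycle A-B-C-G-E-A has odd length 5, so it cannot be 2-colored; at least 3 colors are needed.
3 colors suffice: A=2, B=3, C=1, D=3, E=1, F=2, G=2. Every edge joins two different colors.

3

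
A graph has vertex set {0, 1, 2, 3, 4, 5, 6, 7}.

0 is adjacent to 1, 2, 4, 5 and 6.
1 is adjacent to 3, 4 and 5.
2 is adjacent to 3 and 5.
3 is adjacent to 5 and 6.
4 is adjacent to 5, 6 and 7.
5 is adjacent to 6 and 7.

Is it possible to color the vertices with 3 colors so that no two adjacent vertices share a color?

0, 1, 4, 5 are mutually adjacent (a clique of size 4), so at least 4 colors are needed.
So 3 colors are not enough.

No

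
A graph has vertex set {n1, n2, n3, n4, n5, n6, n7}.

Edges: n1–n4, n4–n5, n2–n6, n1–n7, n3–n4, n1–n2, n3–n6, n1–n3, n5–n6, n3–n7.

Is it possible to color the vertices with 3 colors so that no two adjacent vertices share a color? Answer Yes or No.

Yes

The chromatic number is 3. n1, n3, n4 are mutually adjacent, so at least 3 colors are needed.
3 colors suffice: color 1 → {n2, n3, n5}; color 2 → {n1, n6}; color 3 → {n4, n7}.
That is already a proper 3-coloring.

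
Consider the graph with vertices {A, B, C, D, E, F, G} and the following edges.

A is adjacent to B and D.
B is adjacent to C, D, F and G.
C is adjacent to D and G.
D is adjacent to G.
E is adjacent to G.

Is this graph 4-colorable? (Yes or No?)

Yes

The chromatic number is 4. B, C, D, G are pairwise adjacent (a clique of size 4), so at least 4 colors are needed.
4 colors suffice: color red → {B, E}; color blue → {D, F}; color green → {A, G}; color yellow → {C}.
That is already a proper 4-coloring.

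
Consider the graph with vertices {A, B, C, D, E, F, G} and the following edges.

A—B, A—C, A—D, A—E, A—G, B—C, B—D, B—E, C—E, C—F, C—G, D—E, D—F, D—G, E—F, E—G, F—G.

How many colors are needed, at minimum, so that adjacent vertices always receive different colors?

C, E, F, G form a clique, so at least 4 colors are needed.
One proper 4-coloring: A=yellow, B=green, C=blue, D=blue, E=red, F=yellow, G=green. No two adjacent vertices share a color.

4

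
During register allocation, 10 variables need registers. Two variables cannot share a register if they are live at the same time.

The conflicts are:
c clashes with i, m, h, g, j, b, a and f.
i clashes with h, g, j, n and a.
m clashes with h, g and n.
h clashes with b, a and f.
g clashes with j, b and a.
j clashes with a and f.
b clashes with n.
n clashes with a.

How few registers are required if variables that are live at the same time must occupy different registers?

c, i, g, j, a pairwise conflict, so at least 5 registers are needed.
A valid assignment using 5 registers: c=1, i=4, m=3, h=2, g=2, j=5, b=3, n=1, a=3, f=3. No two conflicting variables share a register.

5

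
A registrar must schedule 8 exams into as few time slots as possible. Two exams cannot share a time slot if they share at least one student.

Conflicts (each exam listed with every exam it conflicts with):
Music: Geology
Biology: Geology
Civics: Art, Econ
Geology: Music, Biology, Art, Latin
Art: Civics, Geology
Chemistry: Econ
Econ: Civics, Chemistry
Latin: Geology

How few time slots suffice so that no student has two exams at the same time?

2

Music and Geology conflict, so at least 2 time slots are needed.
A valid assignment using 2 time slots: Music=2, Biology=2, Civics=1, Geology=1, Art=2, Chemistry=1, Econ=2, Latin=2. Each listed conflict is separated.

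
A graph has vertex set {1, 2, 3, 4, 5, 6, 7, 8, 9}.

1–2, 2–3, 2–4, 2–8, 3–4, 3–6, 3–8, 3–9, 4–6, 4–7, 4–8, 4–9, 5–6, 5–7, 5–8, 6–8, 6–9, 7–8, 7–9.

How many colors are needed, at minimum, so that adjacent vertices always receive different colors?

4

3, 4, 6, 8 form a clique, so at least 4 colors are needed.
4 colors suffice: color red → {1, 4, 5}; color blue → {8, 9}; color green → {3, 7}; color yellow → {2, 6}. Each edge has distinct colors on its endpoints.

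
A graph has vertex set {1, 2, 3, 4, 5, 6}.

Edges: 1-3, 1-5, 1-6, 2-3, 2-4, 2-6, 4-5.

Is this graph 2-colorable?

No

The cycle 5-1-3-2-4-5 has odd length 5, so it cannot be 2-colored; at least 3 colors are needed.
So 2 colors are not enough.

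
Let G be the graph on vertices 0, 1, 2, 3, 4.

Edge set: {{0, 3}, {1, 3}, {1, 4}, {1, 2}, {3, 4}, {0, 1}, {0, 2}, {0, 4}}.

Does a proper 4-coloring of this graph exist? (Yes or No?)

The chromatic number is 4. 0, 1, 3, 4 form a clique, so at least 4 colors are needed.
One proper 4-coloring: 0=a, 1=b, 2=c, 3=c, 4=d.
That is already a proper 4-coloring.

Yes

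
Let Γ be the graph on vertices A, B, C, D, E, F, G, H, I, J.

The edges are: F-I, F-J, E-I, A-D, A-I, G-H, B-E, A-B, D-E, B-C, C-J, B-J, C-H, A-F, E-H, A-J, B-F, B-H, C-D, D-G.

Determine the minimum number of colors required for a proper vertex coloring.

A, B, F, J form a clique, so at least 4 colors are needed.
4 colors suffice: color 1 → {B, D, I}; color 2 → {A, H}; color 3 → {E, G, J}; color 4 → {C, F}. Every edge joins two different colors.

4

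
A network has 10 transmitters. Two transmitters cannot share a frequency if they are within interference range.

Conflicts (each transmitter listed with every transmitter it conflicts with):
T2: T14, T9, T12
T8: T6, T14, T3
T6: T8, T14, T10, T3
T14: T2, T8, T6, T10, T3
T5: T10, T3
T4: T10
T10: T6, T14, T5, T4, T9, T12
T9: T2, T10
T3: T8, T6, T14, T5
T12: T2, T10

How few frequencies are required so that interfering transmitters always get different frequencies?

4

T8, T6, T14, T3 pairwise conflict, so at least 4 frequencies are needed.
4 frequencies suffice: frequency 1 → {T2, T10, T3}; frequency 2 → {T14, T5, T4, T9, T12}; frequency 3 → {T6}; frequency 4 → {T8}. Every pair that conflicts lands in different frequencies.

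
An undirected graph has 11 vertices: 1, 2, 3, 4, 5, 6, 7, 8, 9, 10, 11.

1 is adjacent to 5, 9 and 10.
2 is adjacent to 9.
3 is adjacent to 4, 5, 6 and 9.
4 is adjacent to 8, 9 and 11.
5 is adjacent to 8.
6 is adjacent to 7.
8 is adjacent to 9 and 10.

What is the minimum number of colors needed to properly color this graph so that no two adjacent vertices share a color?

4, 8, 9 are pairwise adjacent, so at least 3 colors are needed.
One proper 3-coloring: 1=b, 2=b, 3=c, 4=b, 5=a, 6=a, 7=b, 8=c, 9=a, 10=a, 11=a. Each edge has distinct colors on its endpoints.

3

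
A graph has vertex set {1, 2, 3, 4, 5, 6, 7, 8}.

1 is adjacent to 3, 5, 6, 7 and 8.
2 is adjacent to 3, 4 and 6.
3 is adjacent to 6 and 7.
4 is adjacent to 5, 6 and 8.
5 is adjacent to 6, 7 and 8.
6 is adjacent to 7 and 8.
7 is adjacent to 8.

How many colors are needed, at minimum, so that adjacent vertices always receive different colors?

5

1, 5, 6, 7, 8 form a clique, so at least 5 colors are needed.
5 colors suffice: 1=b, 2=d, 3=c, 4=b, 5=c, 6=a, 7=e, 8=d. Every edge joins two different colors.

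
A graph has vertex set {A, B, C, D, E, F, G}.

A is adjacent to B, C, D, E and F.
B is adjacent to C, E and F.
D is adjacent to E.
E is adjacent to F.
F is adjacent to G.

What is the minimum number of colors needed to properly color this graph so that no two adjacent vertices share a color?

A, B, E, F are mutually adjacent (a clique of size 4), so at least 4 colors are needed.
4 colors suffice: color 1 → {A, G}; color 2 → {C, E}; color 3 → {B, D}; color 4 → {F}. Each edge has distinct colors on its endpoints.

4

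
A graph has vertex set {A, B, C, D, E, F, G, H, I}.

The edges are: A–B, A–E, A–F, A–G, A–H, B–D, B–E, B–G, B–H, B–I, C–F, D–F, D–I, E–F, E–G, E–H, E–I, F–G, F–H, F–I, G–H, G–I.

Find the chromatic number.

A, E, F, G, H form a clique, so at least 5 colors are needed.
5 colors suffice: color 1 → {B, F}; color 2 → {C, D, G}; color 3 → {E}; color 4 → {H, I}; color 5 → {A}. No two adjacent vertices share a color.

5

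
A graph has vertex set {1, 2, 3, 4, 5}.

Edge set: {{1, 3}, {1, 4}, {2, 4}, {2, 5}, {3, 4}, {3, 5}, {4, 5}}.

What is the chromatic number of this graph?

3

3, 4, 5 are mutually adjacent, so at least 3 colors are needed.
3 colors suffice: color red → {4}; color blue → {2, 3}; color green → {1, 5}. Each edge has distinct colors on its endpoints.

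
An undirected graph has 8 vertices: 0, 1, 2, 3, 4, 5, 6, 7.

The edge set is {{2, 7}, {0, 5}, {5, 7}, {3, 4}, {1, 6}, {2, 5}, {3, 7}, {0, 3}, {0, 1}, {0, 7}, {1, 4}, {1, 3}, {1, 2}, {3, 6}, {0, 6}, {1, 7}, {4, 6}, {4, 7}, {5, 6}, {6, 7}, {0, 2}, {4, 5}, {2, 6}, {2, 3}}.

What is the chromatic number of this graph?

6

0, 1, 2, 3, 6, 7 are pairwise adjacent (a clique of size 6), so at least 6 colors are needed.
One proper 6-coloring: 0=yellow, 1=orange, 2=purple, 3=green, 4=yellow, 5=green, 6=red, 7=blue. Each edge has distinct colors on its endpoints.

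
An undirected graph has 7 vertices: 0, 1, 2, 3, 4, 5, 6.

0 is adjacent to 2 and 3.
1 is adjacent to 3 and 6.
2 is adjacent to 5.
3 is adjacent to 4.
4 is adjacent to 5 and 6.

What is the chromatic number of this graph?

3

The cycle 3-0-2-5-4-3 has odd length 5, so it cannot be 2-colored; at least 3 colors are needed.
3 colors suffice: color red → {1, 2, 4}; color blue → {3, 5, 6}; color green → {0}. Every edge joins two different colors.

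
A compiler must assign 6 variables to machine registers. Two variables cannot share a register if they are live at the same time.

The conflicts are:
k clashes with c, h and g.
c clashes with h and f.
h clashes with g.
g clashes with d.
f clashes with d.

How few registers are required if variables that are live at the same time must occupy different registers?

3

k, h, g all conflict with each other, so at least 3 registers are needed.
3 registers suffice: k=1, c=2, h=3, g=2, f=1, d=3. Every pair that conflicts lands in different registers.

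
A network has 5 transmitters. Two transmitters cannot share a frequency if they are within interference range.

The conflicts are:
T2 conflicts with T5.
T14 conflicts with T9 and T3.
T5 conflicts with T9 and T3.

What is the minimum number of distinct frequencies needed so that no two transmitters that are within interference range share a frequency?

T5 and T9 conflict, so at least 2 frequencies are needed.
A valid assignment using 2 frequencies: T2=2, T14=1, T5=1, T9=2, T3=2. Every pair that conflicts lands in different frequencies.

2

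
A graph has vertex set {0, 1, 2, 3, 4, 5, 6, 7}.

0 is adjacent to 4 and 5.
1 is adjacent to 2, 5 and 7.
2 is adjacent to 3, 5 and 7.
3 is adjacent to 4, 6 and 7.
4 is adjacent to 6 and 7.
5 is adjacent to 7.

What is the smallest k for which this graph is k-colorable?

1, 2, 5, 7 form a clique, so at least 4 colors are needed.
A valid assignment using 4 colors: 0=red, 1=yellow, 2=blue, 3=green, 4=blue, 5=green, 6=red, 7=red. No two adjacent vertices share a color.

4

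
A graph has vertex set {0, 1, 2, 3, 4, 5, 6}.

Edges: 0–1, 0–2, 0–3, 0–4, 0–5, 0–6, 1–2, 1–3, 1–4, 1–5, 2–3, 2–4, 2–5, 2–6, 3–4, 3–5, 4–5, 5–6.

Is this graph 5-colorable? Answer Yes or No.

0, 1, 2, 3, 4, 5 are pairwise adjacent (a clique of size 6), so at least 6 colors are needed.
So 5 colors are not enough.

No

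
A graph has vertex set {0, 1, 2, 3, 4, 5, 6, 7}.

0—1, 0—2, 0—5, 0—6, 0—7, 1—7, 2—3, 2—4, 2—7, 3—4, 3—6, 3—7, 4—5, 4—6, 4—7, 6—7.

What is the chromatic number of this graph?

3, 4, 6, 7 are pairwise adjacent (a clique of size 4), so at least 4 colors are needed.
A valid assignment using 4 colors: 0=blue, 1=green, 2=green, 3=yellow, 4=blue, 5=red, 6=green, 7=red. Each edge has distinct colors on its endpoints.

4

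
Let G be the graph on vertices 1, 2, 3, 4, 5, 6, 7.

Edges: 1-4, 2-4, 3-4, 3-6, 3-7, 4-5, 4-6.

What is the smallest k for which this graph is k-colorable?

3, 4, 6 are pairwise adjacent, so at least 3 colors are needed.
3 colors suffice: color a → {4, 7}; color b → {1, 2, 3, 5}; color c → {6}. Every edge joins two different colors.

3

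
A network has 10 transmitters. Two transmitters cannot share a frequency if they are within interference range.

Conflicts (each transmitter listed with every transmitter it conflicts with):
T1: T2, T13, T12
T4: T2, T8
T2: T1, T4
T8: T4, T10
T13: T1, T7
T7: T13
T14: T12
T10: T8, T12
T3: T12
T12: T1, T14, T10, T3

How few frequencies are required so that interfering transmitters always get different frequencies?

2

T10 and T12 conflict, so at least 2 frequencies are needed.
2 frequencies suffice: T1=2, T4=2, T2=1, T8=1, T13=1, T7=2, T14=2, T10=2, T3=2, T12=1. No two conflicting transmitters share a frequency.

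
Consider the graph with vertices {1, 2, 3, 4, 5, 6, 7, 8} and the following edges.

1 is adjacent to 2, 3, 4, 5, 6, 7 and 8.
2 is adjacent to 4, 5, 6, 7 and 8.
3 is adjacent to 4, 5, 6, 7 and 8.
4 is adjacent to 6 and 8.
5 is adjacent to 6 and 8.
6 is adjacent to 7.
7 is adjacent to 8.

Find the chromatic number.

4

1, 2, 5, 8 are pairwise adjacent (a clique of size 4), so at least 4 colors are needed.
4 colors suffice: color red → {1}; color blue → {2, 3}; color green → {6, 8}; color yellow → {4, 5, 7}. No two adjacent vertices share a color.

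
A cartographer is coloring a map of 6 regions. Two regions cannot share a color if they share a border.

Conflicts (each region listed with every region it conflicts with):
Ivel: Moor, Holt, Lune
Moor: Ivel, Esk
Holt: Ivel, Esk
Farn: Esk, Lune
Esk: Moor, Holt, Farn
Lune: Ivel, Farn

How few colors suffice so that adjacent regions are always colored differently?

The cycle Moor-Esk-Farn-Lune-Ivel-Moor has odd length 5, so it cannot be 2-colored; at least 3 colors are needed.
A valid assignment using 3 colors: Ivel=1, Moor=2, Holt=2, Farn=2, Esk=1, Lune=3. Every pair that conflicts lands in different colors.

3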